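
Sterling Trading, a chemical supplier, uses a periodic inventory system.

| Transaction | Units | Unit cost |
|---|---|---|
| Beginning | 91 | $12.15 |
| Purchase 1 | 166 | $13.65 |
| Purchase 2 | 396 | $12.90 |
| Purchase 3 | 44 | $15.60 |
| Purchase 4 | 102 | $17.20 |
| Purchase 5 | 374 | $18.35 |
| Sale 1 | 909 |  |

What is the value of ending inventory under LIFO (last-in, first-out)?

Sale 1 (909) [LIFO — newest first]: 374 @ $18.35 + 102 @ $17.20 + 44 @ $15.60 + 389 @ $12.90 = $14,321.80
Ending inventory: 91 @ $12.15 + 166 @ $13.65 + 7 @ $12.90 = $3,461.85

Ending inventory = $3,461.85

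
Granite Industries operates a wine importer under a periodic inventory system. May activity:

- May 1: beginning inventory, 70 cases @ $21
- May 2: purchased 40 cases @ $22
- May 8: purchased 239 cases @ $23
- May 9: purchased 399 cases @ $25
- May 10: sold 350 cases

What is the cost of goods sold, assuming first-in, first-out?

COGS = $7,872

May 10, 350 sold [FIFO — oldest first]: 70 @ $21 + 40 @ $22 + 239 @ $23 + 1 @ $25 = $7,872
Ending inventory: 398 @ $25 = $9,950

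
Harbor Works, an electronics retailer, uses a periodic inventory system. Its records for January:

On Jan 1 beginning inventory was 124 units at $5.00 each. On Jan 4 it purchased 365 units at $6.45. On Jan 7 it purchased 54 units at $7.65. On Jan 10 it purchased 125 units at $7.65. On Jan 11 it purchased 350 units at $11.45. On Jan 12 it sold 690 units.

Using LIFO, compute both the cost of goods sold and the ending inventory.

COGS = $6,415.30; ending inventory = $1,935.80

Jan 12, 690 sold [LIFO — newest first]: 350 @ $11.45 + 125 @ $7.65 + 54 @ $7.65 + 161 @ $6.45 = $6,415.30
Ending inventory: 124 @ $5.00 + 204 @ $6.45 = $1,935.80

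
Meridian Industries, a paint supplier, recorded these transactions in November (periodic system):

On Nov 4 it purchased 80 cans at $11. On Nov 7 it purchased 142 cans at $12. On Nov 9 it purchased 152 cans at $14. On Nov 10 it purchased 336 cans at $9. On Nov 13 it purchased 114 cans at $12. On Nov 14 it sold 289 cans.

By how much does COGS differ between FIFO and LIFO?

FIFO COGS: 80 @ $11 + 142 @ $12 + 67 @ $14 = $3,522
LIFO COGS: 114 @ $12 + 175 @ $9 = $2,943
Difference = |$3,522 − $2,943| = $579

$579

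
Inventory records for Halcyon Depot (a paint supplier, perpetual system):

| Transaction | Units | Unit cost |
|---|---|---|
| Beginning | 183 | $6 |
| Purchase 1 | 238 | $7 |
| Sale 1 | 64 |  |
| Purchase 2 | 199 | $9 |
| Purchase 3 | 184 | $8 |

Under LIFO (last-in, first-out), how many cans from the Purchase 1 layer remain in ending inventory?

174

Sale 1 (64) [LIFO — newest first]: 64 @ $7 = $448
Ending inventory: 183 @ $6 + 174 @ $7 + 199 @ $9 + 184 @ $8 = $5,579
Check: goods available $6,027 = COGS $448 + ending $5,579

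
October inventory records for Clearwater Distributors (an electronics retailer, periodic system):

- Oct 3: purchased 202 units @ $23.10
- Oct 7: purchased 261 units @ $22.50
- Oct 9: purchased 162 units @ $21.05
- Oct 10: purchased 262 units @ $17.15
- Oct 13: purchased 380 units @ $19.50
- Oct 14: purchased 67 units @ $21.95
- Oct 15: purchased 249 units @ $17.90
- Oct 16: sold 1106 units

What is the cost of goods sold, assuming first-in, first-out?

COGS = $22,712.60

Oct 16, 1106 sold [FIFO — oldest first]: 202 @ $23.10 + 261 @ $22.50 + 162 @ $21.05 + 262 @ $17.15 + 219 @ $19.50 = $22,712.60
Ending inventory: 161 @ $19.50 + 67 @ $21.95 + 249 @ $17.90 = $9,067.25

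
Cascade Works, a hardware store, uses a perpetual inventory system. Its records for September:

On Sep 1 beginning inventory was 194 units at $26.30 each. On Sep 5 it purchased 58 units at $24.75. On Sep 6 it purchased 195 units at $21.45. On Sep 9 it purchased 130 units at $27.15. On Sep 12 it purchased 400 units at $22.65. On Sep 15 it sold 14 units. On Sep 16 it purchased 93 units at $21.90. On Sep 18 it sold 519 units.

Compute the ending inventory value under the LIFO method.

Sep 15, 14 sold [LIFO — newest first]: 14 @ $22.65 = $317.10
Sep 18, 519 sold [LIFO — newest first]: 93 @ $21.90 + 386 @ $22.65 + 40 @ $27.15 = $11,865.60
Total COGS = $317.10 + $11,865.60 = $12,182.70
Ending inventory: 194 @ $26.30 + 58 @ $24.75 + 195 @ $21.45 + 90 @ $27.15 = $13,163.95
Check: goods available $25,346.65 = COGS $12,182.70 + ending $13,163.95

Ending inventory = $13,163.95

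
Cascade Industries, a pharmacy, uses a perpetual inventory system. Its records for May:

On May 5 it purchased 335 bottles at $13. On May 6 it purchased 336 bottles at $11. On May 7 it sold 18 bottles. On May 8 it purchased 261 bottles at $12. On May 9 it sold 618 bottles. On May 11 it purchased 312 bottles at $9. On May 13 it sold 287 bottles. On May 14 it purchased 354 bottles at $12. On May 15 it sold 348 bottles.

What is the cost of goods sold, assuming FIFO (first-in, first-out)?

May 7, 18 sold [FIFO — oldest first]: 18 @ $13 = $234
May 9, 618 sold [FIFO — oldest first]: 317 @ $13 + 301 @ $11 = $7,432
May 13, 287 sold [FIFO — oldest first]: 35 @ $11 + 252 @ $12 = $3,409
May 15, 348 sold [FIFO — oldest first]: 9 @ $12 + 312 @ $9 + 27 @ $12 = $3,240
Total COGS = $234 + $7,432 + $3,409 + $3,240 = $14,315
Ending inventory: 327 @ $12 = $3,924

COGS = $14,315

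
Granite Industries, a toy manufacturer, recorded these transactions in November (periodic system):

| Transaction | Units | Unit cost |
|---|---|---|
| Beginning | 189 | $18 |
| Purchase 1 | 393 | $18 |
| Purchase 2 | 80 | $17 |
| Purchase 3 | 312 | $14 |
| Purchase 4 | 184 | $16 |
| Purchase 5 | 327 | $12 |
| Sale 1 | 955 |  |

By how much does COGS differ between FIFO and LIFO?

FIFO COGS: 189 @ $18 + 393 @ $18 + 80 @ $17 + 293 @ $14 = $15,938
LIFO COGS: 327 @ $12 + 184 @ $16 + 312 @ $14 + 80 @ $17 + 52 @ $18 = $13,532
Difference = |$15,938 − $13,532| = $2,406

$2,406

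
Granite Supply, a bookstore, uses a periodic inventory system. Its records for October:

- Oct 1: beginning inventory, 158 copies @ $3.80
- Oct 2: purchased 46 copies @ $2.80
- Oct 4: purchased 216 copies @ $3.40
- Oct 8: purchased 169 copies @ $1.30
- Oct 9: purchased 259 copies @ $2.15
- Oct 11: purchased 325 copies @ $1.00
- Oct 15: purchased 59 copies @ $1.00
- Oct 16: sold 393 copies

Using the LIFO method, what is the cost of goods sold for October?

COGS = $403.35

Oct 16, 393 sold [LIFO — newest first]: 59 @ $1.00 + 325 @ $1.00 + 9 @ $2.15 = $403.35
Ending inventory: 158 @ $3.80 + 46 @ $2.80 + 216 @ $3.40 + 169 @ $1.30 + 250 @ $2.15 = $2,220.80
Check: goods available $2,624.15 = COGS $403.35 + ending $2,220.80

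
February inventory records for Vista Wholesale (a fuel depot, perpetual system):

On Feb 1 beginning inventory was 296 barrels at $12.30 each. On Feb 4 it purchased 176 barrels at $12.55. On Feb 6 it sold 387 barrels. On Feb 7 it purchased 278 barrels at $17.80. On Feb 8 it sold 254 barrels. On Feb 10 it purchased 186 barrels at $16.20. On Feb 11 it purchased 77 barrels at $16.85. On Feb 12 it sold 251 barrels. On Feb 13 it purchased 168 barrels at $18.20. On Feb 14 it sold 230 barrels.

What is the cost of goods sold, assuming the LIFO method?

Feb 6, 387 sold [LIFO — newest first]: 176 @ $12.55 + 211 @ $12.30 = $4,804.10
Feb 8, 254 sold [LIFO — newest first]: 254 @ $17.80 = $4,521.20
Feb 12, 251 sold [LIFO — newest first]: 77 @ $16.85 + 174 @ $16.20 = $4,116.25
Feb 14, 230 sold [LIFO — newest first]: 168 @ $18.20 + 12 @ $16.20 + 24 @ $17.80 + 26 @ $12.30 = $3,999.00
Total COGS = $4,804.10 + $4,521.20 + $4,116.25 + $3,999.00 = $17,440.55
Ending inventory: 59 @ $12.30 = $725.70
Check: goods available $18,166.25 = COGS $17,440.55 + ending $725.70

COGS = $17,440.55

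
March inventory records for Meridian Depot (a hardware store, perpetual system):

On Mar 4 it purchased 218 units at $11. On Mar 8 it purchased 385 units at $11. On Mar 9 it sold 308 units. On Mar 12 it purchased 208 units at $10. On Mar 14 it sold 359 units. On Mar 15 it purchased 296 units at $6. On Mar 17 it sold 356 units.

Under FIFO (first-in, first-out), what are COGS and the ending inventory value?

COGS = $9,985; ending inventory = $504

Mar 9, 308 sold [FIFO — oldest first]: 218 @ $11 + 90 @ $11 = $3,388
Mar 14, 359 sold [FIFO — oldest first]: 295 @ $11 + 64 @ $10 = $3,885
Mar 17, 356 sold [FIFO — oldest first]: 144 @ $10 + 212 @ $6 = $2,712
Total COGS = $3,388 + $3,885 + $2,712 = $9,985
Ending inventory: 84 @ $6 = $504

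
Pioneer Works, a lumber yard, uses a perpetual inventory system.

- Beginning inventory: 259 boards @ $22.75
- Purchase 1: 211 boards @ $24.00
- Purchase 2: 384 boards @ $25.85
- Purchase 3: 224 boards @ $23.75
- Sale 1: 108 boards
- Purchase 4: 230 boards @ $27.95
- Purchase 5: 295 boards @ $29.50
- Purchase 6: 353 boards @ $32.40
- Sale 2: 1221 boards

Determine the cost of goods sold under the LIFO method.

COGS = $37,756.15

Sale 1 (108) [LIFO — newest first]: 108 @ $23.75 = $2,565.00
Sale 2 (1221) [LIFO — newest first]: 353 @ $32.40 + 295 @ $29.50 + 230 @ $27.95 + 116 @ $23.75 + 227 @ $25.85 = $35,191.15
Total COGS = $2,565.00 + $35,191.15 = $37,756.15
Ending inventory: 259 @ $22.75 + 211 @ $24.00 + 157 @ $25.85 = $15,014.70
Check: goods available $52,770.85 = COGS $37,756.15 + ending $15,014.70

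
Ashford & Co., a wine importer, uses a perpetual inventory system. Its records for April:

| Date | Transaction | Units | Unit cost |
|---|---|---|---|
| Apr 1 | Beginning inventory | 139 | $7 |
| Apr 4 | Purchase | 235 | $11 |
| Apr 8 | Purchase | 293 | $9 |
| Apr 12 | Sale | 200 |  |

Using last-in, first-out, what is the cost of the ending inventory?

Apr 12, 200 sold [LIFO — newest first]: 200 @ $9 = $1,800
Ending inventory: 139 @ $7 + 235 @ $11 + 93 @ $9 = $4,395

Ending inventory = $4,395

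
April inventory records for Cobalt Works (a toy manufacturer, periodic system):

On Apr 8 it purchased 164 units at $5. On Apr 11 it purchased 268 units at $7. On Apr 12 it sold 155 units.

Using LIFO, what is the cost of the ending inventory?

Ending inventory = $1,611

Apr 12, 155 sold [LIFO — newest first]: 155 @ $7 = $1,085
Ending inventory: 164 @ $5 + 113 @ $7 = $1,611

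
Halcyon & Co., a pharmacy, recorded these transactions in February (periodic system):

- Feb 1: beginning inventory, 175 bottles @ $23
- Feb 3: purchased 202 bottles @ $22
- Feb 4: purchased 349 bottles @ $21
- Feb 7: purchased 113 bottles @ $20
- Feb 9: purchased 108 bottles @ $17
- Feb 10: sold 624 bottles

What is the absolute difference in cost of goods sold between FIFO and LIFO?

FIFO COGS: 175 @ $23 + 202 @ $22 + 247 @ $21 = $13,656
LIFO COGS: 108 @ $17 + 113 @ $20 + 349 @ $21 + 54 @ $22 = $12,613
Difference = |$13,656 − $12,613| = $1,043

$1,043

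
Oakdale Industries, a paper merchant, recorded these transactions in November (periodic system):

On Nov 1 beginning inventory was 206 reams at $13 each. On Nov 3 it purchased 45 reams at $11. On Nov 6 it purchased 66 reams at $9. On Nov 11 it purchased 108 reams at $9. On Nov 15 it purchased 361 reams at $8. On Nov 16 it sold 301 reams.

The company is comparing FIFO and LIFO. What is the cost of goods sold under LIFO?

FIFO COGS: 206 @ $13 + 45 @ $11 + 50 @ $9 = $3,623
LIFO COGS: 301 @ $8 = $2,408

COGS = $2,408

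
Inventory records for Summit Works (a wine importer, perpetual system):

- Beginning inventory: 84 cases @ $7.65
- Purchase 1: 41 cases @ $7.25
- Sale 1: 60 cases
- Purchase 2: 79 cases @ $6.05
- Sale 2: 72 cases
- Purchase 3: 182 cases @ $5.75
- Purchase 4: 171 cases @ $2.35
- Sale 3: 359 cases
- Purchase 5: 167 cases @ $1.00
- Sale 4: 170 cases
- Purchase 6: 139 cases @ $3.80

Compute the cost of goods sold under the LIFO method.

COGS = $2,551.20

Sale 1 (60) [LIFO — newest first]: 41 @ $7.25 + 19 @ $7.65 = $442.60
Sale 2 (72) [LIFO — newest first]: 72 @ $6.05 = $435.60
Sale 3 (359) [LIFO — newest first]: 171 @ $2.35 + 182 @ $5.75 + 6 @ $6.05 = $1,484.65
Sale 4 (170) [LIFO — newest first]: 167 @ $1.00 + 1 @ $6.05 + 2 @ $7.65 = $188.35
Total COGS = $442.60 + $435.60 + $1,484.65 + $188.35 = $2,551.20
Ending inventory: 63 @ $7.65 + 139 @ $3.80 = $1,010.15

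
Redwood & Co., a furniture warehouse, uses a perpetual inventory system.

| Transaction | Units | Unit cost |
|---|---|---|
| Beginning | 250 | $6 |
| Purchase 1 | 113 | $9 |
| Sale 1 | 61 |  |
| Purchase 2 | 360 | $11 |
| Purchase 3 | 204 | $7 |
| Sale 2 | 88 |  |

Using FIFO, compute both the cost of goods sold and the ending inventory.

COGS = $894; ending inventory = $7,011

Sale 1 (61) [FIFO — oldest first]: 61 @ $6 = $366
Sale 2 (88) [FIFO — oldest first]: 88 @ $6 = $528
Total COGS = $366 + $528 = $894
Ending inventory: 101 @ $6 + 113 @ $9 + 360 @ $11 + 204 @ $7 = $7,011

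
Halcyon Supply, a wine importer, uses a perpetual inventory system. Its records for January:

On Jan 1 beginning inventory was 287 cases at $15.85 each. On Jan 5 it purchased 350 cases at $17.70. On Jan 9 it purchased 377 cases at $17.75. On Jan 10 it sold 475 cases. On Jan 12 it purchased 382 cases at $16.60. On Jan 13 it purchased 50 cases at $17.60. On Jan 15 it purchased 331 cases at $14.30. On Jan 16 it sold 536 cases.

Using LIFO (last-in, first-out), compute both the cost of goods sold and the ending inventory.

Jan 10, 475 sold [LIFO — newest first]: 377 @ $17.75 + 98 @ $17.70 = $8,426.35
Jan 16, 536 sold [LIFO — newest first]: 331 @ $14.30 + 50 @ $17.60 + 155 @ $16.60 = $8,186.30
Total COGS = $8,426.35 + $8,186.30 = $16,612.65
Ending inventory: 287 @ $15.85 + 252 @ $17.70 + 227 @ $16.60 = $12,777.55

COGS = $16,612.65; ending inventory = $12,777.55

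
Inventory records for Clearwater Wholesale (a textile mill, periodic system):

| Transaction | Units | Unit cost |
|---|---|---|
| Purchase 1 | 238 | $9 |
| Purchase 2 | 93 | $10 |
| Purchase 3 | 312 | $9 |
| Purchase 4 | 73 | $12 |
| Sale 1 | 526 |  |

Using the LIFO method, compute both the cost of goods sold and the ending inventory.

Sale 1 (526) [LIFO — newest first]: 73 @ $12 + 312 @ $9 + 93 @ $10 + 48 @ $9 = $5,046
Ending inventory: 190 @ $9 = $1,710

COGS = $5,046; ending inventory = $1,710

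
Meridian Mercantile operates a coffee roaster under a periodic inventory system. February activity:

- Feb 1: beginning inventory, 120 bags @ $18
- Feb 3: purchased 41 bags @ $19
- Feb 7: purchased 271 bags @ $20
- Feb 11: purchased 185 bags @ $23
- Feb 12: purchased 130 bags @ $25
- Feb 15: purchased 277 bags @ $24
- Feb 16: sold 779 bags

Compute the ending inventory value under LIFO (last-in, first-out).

Feb 16, 779 sold [LIFO — newest first]: 277 @ $24 + 130 @ $25 + 185 @ $23 + 187 @ $20 = $17,893
Ending inventory: 120 @ $18 + 41 @ $19 + 84 @ $20 = $4,619

Ending inventory = $4,619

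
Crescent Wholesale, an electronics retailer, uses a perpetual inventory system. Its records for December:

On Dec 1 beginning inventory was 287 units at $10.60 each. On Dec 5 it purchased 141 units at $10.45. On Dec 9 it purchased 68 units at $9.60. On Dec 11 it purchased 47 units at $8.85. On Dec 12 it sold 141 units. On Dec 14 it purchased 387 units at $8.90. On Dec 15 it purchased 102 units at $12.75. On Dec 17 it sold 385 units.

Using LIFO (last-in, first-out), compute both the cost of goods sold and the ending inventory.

COGS = $5,159.65; ending inventory = $5,169.55

Dec 12, 141 sold [LIFO — newest first]: 47 @ $8.85 + 68 @ $9.60 + 26 @ $10.45 = $1,340.45
Dec 17, 385 sold [LIFO — newest first]: 102 @ $12.75 + 283 @ $8.90 = $3,819.20
Total COGS = $1,340.45 + $3,819.20 = $5,159.65
Ending inventory: 287 @ $10.60 + 115 @ $10.45 + 104 @ $8.90 = $5,169.55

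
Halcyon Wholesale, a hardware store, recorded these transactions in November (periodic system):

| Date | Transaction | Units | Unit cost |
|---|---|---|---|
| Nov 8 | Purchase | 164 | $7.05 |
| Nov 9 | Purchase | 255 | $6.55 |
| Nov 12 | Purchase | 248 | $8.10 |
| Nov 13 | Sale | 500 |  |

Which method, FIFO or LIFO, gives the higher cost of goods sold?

FIFO COGS: 164 @ $7.05 + 255 @ $6.55 + 81 @ $8.10 = $3,482.55
LIFO COGS: 248 @ $8.10 + 252 @ $6.55 = $3,659.40

LIFO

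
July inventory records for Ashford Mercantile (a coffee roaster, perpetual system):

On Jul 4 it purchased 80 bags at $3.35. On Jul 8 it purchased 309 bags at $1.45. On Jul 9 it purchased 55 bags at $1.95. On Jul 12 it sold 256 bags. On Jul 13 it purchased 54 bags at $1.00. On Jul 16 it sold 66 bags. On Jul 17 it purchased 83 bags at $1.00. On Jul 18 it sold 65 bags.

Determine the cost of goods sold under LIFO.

COGS = $535.10

Jul 12, 256 sold [LIFO — newest first]: 55 @ $1.95 + 201 @ $1.45 = $398.70
Jul 16, 66 sold [LIFO — newest first]: 54 @ $1.00 + 12 @ $1.45 = $71.40
Jul 18, 65 sold [LIFO — newest first]: 65 @ $1.00 = $65.00
Total COGS = $398.70 + $71.40 + $65.00 = $535.10
Ending inventory: 80 @ $3.35 + 96 @ $1.45 + 18 @ $1.00 = $425.20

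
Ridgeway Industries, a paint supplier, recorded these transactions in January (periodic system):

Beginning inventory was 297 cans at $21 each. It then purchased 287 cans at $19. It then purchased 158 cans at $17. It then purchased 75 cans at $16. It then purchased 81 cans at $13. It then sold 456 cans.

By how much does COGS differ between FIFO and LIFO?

FIFO COGS: 297 @ $21 + 159 @ $19 = $9,258
LIFO COGS: 81 @ $13 + 75 @ $16 + 158 @ $17 + 142 @ $19 = $7,637
Difference = |$9,258 − $7,637| = $1,621

$1,621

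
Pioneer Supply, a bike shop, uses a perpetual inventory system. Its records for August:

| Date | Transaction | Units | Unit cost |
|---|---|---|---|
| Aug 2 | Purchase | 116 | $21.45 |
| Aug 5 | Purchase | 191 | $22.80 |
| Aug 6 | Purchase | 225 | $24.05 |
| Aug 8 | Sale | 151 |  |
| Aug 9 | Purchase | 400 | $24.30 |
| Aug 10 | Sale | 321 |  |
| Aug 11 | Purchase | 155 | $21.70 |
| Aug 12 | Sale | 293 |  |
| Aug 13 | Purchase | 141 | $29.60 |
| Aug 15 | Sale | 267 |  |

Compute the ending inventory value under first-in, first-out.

Ending inventory = $5,367.10

Aug 8, 151 sold [FIFO — oldest first]: 116 @ $21.45 + 35 @ $22.80 = $3,286.20
Aug 10, 321 sold [FIFO — oldest first]: 156 @ $22.80 + 165 @ $24.05 = $7,525.05
Aug 12, 293 sold [FIFO — oldest first]: 60 @ $24.05 + 233 @ $24.30 = $7,104.90
Aug 15, 267 sold [FIFO — oldest first]: 167 @ $24.30 + 100 @ $21.70 = $6,228.10
Total COGS = $3,286.20 + $7,525.05 + $7,104.90 + $6,228.10 = $24,144.25
Ending inventory: 55 @ $21.70 + 141 @ $29.60 = $5,367.10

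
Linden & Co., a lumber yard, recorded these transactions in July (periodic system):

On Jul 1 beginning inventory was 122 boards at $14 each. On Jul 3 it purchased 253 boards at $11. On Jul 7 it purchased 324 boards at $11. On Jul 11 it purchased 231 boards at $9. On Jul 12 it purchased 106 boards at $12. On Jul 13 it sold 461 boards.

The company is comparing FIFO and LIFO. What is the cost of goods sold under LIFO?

COGS = $4,715

FIFO COGS: 122 @ $14 + 253 @ $11 + 86 @ $11 = $5,437
LIFO COGS: 106 @ $12 + 231 @ $9 + 124 @ $11 = $4,715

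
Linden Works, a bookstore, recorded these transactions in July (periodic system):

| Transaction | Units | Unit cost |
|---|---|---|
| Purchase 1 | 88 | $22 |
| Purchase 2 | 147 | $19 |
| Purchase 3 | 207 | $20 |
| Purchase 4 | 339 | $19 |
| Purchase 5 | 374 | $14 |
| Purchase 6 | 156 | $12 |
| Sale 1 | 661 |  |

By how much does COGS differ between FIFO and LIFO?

$3,433

FIFO COGS: 88 @ $22 + 147 @ $19 + 207 @ $20 + 219 @ $19 = $13,030
LIFO COGS: 156 @ $12 + 374 @ $14 + 131 @ $19 = $9,597
Difference = |$13,030 − $9,597| = $3,433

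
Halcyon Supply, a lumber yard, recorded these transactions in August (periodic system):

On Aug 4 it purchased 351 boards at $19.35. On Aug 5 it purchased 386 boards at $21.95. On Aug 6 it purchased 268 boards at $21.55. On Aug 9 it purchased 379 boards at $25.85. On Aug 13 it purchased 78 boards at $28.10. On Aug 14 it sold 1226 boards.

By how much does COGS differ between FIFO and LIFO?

$1,709.50

FIFO COGS: 351 @ $19.35 + 386 @ $21.95 + 268 @ $21.55 + 221 @ $25.85 = $26,752.80
LIFO COGS: 78 @ $28.10 + 379 @ $25.85 + 268 @ $21.55 + 386 @ $21.95 + 115 @ $19.35 = $28,462.30
Difference = |$26,752.80 − $28,462.30| = $1,709.50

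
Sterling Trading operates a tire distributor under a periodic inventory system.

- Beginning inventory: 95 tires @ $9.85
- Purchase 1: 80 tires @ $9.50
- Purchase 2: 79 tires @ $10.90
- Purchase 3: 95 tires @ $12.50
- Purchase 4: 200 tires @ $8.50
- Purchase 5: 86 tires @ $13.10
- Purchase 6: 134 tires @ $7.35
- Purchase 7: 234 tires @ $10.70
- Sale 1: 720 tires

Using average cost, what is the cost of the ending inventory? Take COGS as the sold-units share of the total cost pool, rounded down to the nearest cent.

Ending inventory = $2,838.37

Sale 1, sell 720: 720/1003 × $10,059.65 → $7,221.28
Ending inventory (cost pool remaining) = $2,838.37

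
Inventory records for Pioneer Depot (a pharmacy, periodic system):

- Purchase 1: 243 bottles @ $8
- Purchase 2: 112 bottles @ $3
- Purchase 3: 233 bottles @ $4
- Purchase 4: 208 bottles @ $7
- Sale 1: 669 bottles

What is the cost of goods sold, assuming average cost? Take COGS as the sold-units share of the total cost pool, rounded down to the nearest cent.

COGS = $3,923.23

Sale 1, sell 669: 669/796 × $4,668.00 → $3,923.23
Ending inventory (cost pool remaining) = $744.77
Check: goods available $4,668.00 = COGS $3,923.23 + ending $744.77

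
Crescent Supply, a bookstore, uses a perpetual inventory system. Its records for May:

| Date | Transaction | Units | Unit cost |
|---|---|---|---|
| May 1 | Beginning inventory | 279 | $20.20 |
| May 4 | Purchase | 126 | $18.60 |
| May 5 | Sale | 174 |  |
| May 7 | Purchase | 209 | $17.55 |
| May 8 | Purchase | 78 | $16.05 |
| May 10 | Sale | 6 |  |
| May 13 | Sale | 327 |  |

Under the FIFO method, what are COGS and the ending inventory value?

COGS = $9,769.50; ending inventory = $3,129.75

May 5, 174 sold [FIFO — oldest first]: 174 @ $20.20 = $3,514.80
May 10, 6 sold [FIFO — oldest first]: 6 @ $20.20 = $121.20
May 13, 327 sold [FIFO — oldest first]: 99 @ $20.20 + 126 @ $18.60 + 102 @ $17.55 = $6,133.50
Total COGS = $3,514.80 + $121.20 + $6,133.50 = $9,769.50
Ending inventory: 107 @ $17.55 + 78 @ $16.05 = $3,129.75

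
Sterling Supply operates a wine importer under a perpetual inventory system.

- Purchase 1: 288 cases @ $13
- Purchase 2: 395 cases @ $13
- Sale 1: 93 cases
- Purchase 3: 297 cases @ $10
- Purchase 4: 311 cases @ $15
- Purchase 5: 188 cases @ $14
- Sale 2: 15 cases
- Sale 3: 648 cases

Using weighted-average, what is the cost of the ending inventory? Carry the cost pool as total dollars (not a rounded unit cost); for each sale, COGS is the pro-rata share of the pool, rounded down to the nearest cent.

Ending inventory = $9,356.75

After Purchase 1: 288 on hand, pool $3,744.00 (≈ $13.0000 each)
After Purchase 2: 683 on hand, pool $8,879.00 (≈ $13.0000 each)
Sale 1, sell 93: 93/683 × $8,879.00 → $1,209.00
After Purchase 3: 887 on hand, pool $10,640.00 (≈ $11.9955 each)
After Purchase 4: 1198 on hand, pool $15,305.00 (≈ $12.7755 each)
After Purchase 5: 1386 on hand, pool $17,937.00 (≈ $12.9416 each)
Sale 2, sell 15: 15/1386 × $17,937.00 → $194.12
Sale 3, sell 648: 648/1371 × $17,742.88 → $8,386.13
Total COGS = $1,209.00 + $194.12 + $8,386.13 = $9,789.25
Ending inventory (cost pool remaining) = $9,356.75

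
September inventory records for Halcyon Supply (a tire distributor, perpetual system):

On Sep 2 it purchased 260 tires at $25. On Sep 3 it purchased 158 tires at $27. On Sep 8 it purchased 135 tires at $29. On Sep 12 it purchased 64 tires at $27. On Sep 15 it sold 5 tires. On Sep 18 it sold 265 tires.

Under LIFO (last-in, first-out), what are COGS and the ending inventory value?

Sep 15, 5 sold [LIFO — newest first]: 5 @ $27 = $135
Sep 18, 265 sold [LIFO — newest first]: 59 @ $27 + 135 @ $29 + 71 @ $27 = $7,425
Total COGS = $135 + $7,425 = $7,560
Ending inventory: 260 @ $25 + 87 @ $27 = $8,849
Check: goods available $16,409 = COGS $7,560 + ending $8,849

COGS = $7,560; ending inventory = $8,849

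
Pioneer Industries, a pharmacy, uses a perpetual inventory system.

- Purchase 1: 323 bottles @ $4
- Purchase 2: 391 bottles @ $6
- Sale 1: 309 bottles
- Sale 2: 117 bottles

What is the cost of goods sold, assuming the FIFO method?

Sale 1 (309) [FIFO — oldest first]: 309 @ $4 = $1,236
Sale 2 (117) [FIFO — oldest first]: 14 @ $4 + 103 @ $6 = $674
Total COGS = $1,236 + $674 = $1,910
Ending inventory: 288 @ $6 = $1,728
Check: goods available $3,638 = COGS $1,910 + ending $1,728

COGS = $1,910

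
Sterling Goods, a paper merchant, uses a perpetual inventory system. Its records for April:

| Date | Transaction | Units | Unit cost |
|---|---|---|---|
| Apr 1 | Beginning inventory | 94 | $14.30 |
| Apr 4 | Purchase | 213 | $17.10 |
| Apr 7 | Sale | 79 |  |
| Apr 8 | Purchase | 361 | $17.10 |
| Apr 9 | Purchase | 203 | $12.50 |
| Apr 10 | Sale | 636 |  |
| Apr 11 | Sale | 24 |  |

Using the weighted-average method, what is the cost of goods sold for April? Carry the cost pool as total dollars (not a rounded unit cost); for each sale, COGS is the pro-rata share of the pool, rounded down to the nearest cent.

After Apr 1: 94 on hand, pool $1,344.20 (≈ $14.3000 each)
After Apr 4: 307 on hand, pool $4,986.50 (≈ $16.2427 each)
Apr 7, sell 79: 79/307 × $4,986.50 → $1,283.17
After Apr 8: 589 on hand, pool $9,876.43 (≈ $16.7681 each)
After Apr 9: 792 on hand, pool $12,413.93 (≈ $15.6742 each)
Apr 10, sell 636: 636/792 × $12,413.93 → $9,968.76
Apr 11, sell 24: 24/156 × $2,445.17 → $376.18
Total COGS = $1,283.17 + $9,968.76 + $376.18 = $11,628.11
Ending inventory (cost pool remaining) = $2,068.99
Check: goods available $13,697.10 = COGS $11,628.11 + ending $2,068.99

COGS = $11,628.11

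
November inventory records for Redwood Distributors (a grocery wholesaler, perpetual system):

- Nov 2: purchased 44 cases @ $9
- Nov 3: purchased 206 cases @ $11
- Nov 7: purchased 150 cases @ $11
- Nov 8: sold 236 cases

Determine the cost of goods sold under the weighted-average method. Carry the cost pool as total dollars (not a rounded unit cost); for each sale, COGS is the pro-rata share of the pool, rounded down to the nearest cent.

After Nov 2: 44 on hand, pool $396.00 (≈ $9.0000 each)
After Nov 3: 250 on hand, pool $2,662.00 (≈ $10.6480 each)
After Nov 7: 400 on hand, pool $4,312.00 (≈ $10.7800 each)
Nov 8, sell 236: 236/400 × $4,312.00 → $2,544.08
Ending inventory (cost pool remaining) = $1,767.92

COGS = $2,544.08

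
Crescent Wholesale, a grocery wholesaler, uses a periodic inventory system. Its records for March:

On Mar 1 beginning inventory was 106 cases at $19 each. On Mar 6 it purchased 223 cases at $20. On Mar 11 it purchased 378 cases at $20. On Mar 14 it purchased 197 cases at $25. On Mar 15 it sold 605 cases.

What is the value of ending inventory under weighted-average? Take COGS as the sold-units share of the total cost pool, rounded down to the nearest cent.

Ending inventory = $6,270.74

Mar 15, sell 605: 605/904 × $18,959.00 → $12,688.26
Ending inventory (cost pool remaining) = $6,270.74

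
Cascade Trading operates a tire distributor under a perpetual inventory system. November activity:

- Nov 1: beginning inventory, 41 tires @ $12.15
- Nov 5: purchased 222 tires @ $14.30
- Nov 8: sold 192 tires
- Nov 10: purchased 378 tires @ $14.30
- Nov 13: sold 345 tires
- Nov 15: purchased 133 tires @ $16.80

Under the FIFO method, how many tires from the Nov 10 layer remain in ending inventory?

Nov 8, 192 sold [FIFO — oldest first]: 41 @ $12.15 + 151 @ $14.30 = $2,657.45
Nov 13, 345 sold [FIFO — oldest first]: 71 @ $14.30 + 274 @ $14.30 = $4,933.50
Total COGS = $2,657.45 + $4,933.50 = $7,590.95
Ending inventory: 104 @ $14.30 + 133 @ $16.80 = $3,721.60
Check: goods available $11,312.55 = COGS $7,590.95 + ending $3,721.60

104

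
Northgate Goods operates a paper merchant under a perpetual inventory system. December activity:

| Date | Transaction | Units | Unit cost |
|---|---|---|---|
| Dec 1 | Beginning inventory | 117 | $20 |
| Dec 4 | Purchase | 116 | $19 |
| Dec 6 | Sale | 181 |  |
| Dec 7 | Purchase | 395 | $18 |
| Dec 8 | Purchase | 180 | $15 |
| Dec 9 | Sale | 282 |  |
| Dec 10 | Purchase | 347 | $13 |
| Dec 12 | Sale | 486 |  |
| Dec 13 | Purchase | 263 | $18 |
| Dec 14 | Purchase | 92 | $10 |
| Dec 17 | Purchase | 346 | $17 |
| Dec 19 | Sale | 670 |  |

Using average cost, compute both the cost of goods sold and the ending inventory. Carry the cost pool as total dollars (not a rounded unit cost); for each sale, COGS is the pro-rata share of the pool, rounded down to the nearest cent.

COGS = $26,572.45; ending inventory = $3,828.55

After Dec 1: 117 on hand, pool $2,340.00 (≈ $20.0000 each)
After Dec 4: 233 on hand, pool $4,544.00 (≈ $19.5021 each)
Dec 6, sell 181: 181/233 × $4,544.00 → $3,529.88
After Dec 7: 447 on hand, pool $8,124.12 (≈ $18.1748 each)
After Dec 8: 627 on hand, pool $10,824.12 (≈ $17.2633 each)
Dec 9, sell 282: 282/627 × $10,824.12 → $4,868.26
After Dec 10: 692 on hand, pool $10,466.86 (≈ $15.1255 each)
Dec 12, sell 486: 486/692 × $10,466.86 → $7,351.00
After Dec 13: 469 on hand, pool $7,849.86 (≈ $16.7374 each)
After Dec 14: 561 on hand, pool $8,769.86 (≈ $15.6325 each)
After Dec 17: 907 on hand, pool $14,651.86 (≈ $16.1542 each)
Dec 19, sell 670: 670/907 × $14,651.86 → $10,823.31
Total COGS = $3,529.88 + $4,868.26 + $7,351.00 + $10,823.31 = $26,572.45
Ending inventory (cost pool remaining) = $3,828.55
Check: goods available $30,401.00 = COGS $26,572.45 + ending $3,828.55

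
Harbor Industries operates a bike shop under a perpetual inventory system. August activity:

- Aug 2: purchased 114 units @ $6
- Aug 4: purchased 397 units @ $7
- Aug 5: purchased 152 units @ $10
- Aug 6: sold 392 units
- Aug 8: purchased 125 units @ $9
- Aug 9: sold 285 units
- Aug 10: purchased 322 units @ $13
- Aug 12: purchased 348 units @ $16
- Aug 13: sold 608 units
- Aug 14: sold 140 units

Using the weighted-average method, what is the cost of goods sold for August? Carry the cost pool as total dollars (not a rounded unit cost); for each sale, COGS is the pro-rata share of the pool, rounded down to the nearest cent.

After Aug 2: 114 on hand, pool $684.00 (≈ $6.0000 each)
After Aug 4: 511 on hand, pool $3,463.00 (≈ $6.7769 each)
After Aug 5: 663 on hand, pool $4,983.00 (≈ $7.5158 each)
Aug 6, sell 392: 392/663 × $4,983.00 → $2,946.20
After Aug 8: 396 on hand, pool $3,161.80 (≈ $7.9843 each)
Aug 9, sell 285: 285/396 × $3,161.80 → $2,275.53
After Aug 10: 433 on hand, pool $5,072.27 (≈ $11.7142 each)
After Aug 12: 781 on hand, pool $10,640.27 (≈ $13.6239 each)
Aug 13, sell 608: 608/781 × $10,640.27 → $8,283.33
Aug 14, sell 140: 140/173 × $2,356.94 → $1,907.35
Total COGS = $2,946.20 + $2,275.53 + $8,283.33 + $1,907.35 = $15,412.41
Ending inventory (cost pool remaining) = $449.59

COGS = $15,412.41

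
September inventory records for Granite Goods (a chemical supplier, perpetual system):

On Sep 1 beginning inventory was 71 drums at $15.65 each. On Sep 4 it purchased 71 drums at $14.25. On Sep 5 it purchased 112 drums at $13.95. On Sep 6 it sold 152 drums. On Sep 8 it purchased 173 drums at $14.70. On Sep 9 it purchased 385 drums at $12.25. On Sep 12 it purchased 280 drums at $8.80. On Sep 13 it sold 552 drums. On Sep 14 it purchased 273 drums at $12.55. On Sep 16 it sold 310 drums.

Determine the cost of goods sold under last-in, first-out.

COGS = $11,807.80

Sep 6, 152 sold [LIFO — newest first]: 112 @ $13.95 + 40 @ $14.25 = $2,132.40
Sep 13, 552 sold [LIFO — newest first]: 280 @ $8.80 + 272 @ $12.25 = $5,796.00
Sep 16, 310 sold [LIFO — newest first]: 273 @ $12.55 + 37 @ $12.25 = $3,879.40
Total COGS = $2,132.40 + $5,796.00 + $3,879.40 = $11,807.80
Ending inventory: 71 @ $15.65 + 31 @ $14.25 + 173 @ $14.70 + 76 @ $12.25 = $5,027.00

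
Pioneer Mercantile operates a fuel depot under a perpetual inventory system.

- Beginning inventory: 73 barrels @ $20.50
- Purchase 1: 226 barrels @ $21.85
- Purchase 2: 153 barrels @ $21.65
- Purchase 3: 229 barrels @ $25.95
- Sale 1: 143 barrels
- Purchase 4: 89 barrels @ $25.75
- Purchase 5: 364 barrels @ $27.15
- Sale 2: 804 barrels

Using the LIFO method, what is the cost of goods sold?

COGS = $23,876.55

Sale 1 (143) [LIFO — newest first]: 143 @ $25.95 = $3,710.85
Sale 2 (804) [LIFO — newest first]: 364 @ $27.15 + 89 @ $25.75 + 86 @ $25.95 + 153 @ $21.65 + 112 @ $21.85 = $20,165.70
Total COGS = $3,710.85 + $20,165.70 = $23,876.55
Ending inventory: 73 @ $20.50 + 114 @ $21.85 = $3,987.40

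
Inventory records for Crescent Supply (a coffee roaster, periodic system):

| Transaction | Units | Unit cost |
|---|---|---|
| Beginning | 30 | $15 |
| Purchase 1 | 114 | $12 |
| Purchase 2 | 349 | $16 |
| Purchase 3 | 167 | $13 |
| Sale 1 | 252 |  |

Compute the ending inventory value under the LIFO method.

Ending inventory = $6,042

Sale 1 (252) [LIFO — newest first]: 167 @ $13 + 85 @ $16 = $3,531
Ending inventory: 30 @ $15 + 114 @ $12 + 264 @ $16 = $6,042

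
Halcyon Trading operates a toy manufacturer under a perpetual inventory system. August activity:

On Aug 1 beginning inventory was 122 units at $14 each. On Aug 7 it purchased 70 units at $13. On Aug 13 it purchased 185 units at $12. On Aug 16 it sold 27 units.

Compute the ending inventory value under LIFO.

Aug 16, 27 sold [LIFO — newest first]: 27 @ $12 = $324
Ending inventory: 122 @ $14 + 70 @ $13 + 158 @ $12 = $4,514

Ending inventory = $4,514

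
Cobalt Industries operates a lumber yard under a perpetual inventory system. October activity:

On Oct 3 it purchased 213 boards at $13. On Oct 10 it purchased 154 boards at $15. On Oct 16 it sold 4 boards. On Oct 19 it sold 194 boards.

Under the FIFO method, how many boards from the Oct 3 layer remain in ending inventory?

Oct 16, 4 sold [FIFO — oldest first]: 4 @ $13 = $52
Oct 19, 194 sold [FIFO — oldest first]: 194 @ $13 = $2,522
Total COGS = $52 + $2,522 = $2,574
Ending inventory: 15 @ $13 + 154 @ $15 = $2,505

15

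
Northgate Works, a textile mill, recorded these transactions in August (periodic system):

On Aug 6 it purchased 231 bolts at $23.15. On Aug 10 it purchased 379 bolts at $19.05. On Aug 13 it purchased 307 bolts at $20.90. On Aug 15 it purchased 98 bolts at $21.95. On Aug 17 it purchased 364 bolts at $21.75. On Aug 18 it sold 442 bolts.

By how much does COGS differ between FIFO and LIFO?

FIFO COGS: 231 @ $23.15 + 211 @ $19.05 = $9,367.20
LIFO COGS: 364 @ $21.75 + 78 @ $21.95 = $9,629.10
Difference = |$9,367.20 − $9,629.10| = $261.90

$261.90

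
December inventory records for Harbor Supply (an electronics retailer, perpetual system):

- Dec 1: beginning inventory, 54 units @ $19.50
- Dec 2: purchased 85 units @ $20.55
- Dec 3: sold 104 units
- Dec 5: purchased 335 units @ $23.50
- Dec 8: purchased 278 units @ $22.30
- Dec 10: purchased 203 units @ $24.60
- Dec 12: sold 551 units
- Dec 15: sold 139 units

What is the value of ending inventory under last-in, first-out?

Ending inventory = $3,643.50

Dec 3, 104 sold [LIFO — newest first]: 85 @ $20.55 + 19 @ $19.50 = $2,117.25
Dec 12, 551 sold [LIFO — newest first]: 203 @ $24.60 + 278 @ $22.30 + 70 @ $23.50 = $12,838.20
Dec 15, 139 sold [LIFO — newest first]: 139 @ $23.50 = $3,266.50
Total COGS = $2,117.25 + $12,838.20 + $3,266.50 = $18,221.95
Ending inventory: 35 @ $19.50 + 126 @ $23.50 = $3,643.50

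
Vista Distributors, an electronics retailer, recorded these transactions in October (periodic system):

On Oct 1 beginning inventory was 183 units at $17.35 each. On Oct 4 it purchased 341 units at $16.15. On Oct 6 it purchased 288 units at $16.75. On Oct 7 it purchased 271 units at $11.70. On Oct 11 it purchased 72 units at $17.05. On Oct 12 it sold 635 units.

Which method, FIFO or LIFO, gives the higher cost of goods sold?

FIFO COGS: 183 @ $17.35 + 341 @ $16.15 + 111 @ $16.75 = $10,541.45
LIFO COGS: 72 @ $17.05 + 271 @ $11.70 + 288 @ $16.75 + 4 @ $16.15 = $9,286.90

FIFO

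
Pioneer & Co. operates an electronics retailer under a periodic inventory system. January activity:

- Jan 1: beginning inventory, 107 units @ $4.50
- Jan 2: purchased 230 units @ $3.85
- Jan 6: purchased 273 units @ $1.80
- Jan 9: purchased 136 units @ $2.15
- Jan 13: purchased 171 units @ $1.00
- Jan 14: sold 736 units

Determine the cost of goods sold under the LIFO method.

Jan 14, 736 sold [LIFO — newest first]: 171 @ $1.00 + 136 @ $2.15 + 273 @ $1.80 + 156 @ $3.85 = $1,555.40
Ending inventory: 107 @ $4.50 + 74 @ $3.85 = $766.40

COGS = $1,555.40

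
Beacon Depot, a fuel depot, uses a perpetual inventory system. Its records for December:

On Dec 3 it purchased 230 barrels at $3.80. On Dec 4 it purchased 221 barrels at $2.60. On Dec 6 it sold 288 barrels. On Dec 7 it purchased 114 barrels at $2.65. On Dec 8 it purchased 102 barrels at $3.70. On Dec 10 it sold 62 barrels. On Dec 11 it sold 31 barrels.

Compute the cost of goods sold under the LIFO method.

COGS = $1,173.30

Dec 6, 288 sold [LIFO — newest first]: 221 @ $2.60 + 67 @ $3.80 = $829.20
Dec 10, 62 sold [LIFO — newest first]: 62 @ $3.70 = $229.40
Dec 11, 31 sold [LIFO — newest first]: 31 @ $3.70 = $114.70
Total COGS = $829.20 + $229.40 + $114.70 = $1,173.30
Ending inventory: 163 @ $3.80 + 114 @ $2.65 + 9 @ $3.70 = $954.80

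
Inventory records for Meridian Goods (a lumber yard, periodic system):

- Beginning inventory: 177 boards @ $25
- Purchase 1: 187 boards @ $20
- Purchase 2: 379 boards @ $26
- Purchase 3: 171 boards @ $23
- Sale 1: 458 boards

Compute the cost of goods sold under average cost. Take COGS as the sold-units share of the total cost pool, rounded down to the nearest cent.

COGS = $11,000.01

Sale 1, sell 458: 458/914 × $21,952.00 → $11,000.01
Ending inventory (cost pool remaining) = $10,951.99
Check: goods available $21,952.00 = COGS $11,000.01 + ending $10,951.99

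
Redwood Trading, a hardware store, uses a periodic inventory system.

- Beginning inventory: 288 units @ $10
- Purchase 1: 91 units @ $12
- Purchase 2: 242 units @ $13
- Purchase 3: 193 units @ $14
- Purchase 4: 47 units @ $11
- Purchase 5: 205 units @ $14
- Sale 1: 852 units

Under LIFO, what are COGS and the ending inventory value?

COGS = $11,067; ending inventory = $2,140

Sale 1 (852) [LIFO — newest first]: 205 @ $14 + 47 @ $11 + 193 @ $14 + 242 @ $13 + 91 @ $12 + 74 @ $10 = $11,067
Ending inventory: 214 @ $10 = $2,140
Check: goods available $13,207 = COGS $11,067 + ending $2,140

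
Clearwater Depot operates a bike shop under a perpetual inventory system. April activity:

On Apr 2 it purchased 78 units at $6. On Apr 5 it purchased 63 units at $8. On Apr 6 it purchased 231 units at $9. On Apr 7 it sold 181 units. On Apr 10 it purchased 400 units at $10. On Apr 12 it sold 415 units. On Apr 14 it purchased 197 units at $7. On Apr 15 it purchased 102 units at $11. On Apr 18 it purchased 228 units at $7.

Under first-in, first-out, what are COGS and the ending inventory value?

COGS = $5,291; ending inventory = $5,857

Apr 7, 181 sold [FIFO — oldest first]: 78 @ $6 + 63 @ $8 + 40 @ $9 = $1,332
Apr 12, 415 sold [FIFO — oldest first]: 191 @ $9 + 224 @ $10 = $3,959
Total COGS = $1,332 + $3,959 = $5,291
Ending inventory: 176 @ $10 + 197 @ $7 + 102 @ $11 + 228 @ $7 = $5,857
Check: goods available $11,148 = COGS $5,291 + ending $5,857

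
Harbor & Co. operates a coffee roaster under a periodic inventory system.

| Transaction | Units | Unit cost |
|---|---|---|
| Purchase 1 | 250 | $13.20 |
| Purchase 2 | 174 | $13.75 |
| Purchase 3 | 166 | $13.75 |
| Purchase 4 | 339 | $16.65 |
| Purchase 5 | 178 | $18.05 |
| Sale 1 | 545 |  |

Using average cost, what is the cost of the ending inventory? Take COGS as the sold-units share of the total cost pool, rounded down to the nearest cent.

Ending inventory = $8,545.37

Sale 1, sell 545: 545/1107 × $16,832.25 → $8,286.88
Ending inventory (cost pool remaining) = $8,545.37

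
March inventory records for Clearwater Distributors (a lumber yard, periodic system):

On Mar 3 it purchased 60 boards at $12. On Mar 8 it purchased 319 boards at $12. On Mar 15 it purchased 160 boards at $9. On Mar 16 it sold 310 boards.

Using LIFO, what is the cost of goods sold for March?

COGS = $3,240

Mar 16, 310 sold [LIFO — newest first]: 160 @ $9 + 150 @ $12 = $3,240
Ending inventory: 60 @ $12 + 169 @ $12 = $2,748
Check: goods available $5,988 = COGS $3,240 + ending $2,748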